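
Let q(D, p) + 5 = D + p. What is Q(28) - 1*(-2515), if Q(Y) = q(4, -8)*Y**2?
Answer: -4541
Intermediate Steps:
q(D, p) = -5 + D + p (q(D, p) = -5 + (D + p) = -5 + D + p)
Q(Y) = -9*Y**2 (Q(Y) = (-5 + 4 - 8)*Y**2 = -9*Y**2)
Q(28) - 1*(-2515) = -9*28**2 - 1*(-2515) = -9*784 + 2515 = -7056 + 2515 = -4541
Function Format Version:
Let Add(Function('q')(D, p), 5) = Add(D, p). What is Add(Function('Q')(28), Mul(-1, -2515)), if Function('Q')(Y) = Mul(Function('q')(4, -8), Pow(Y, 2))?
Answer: -4541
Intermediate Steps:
Function('q')(D, p) = Add(-5, D, p) (Function('q')(D, p) = Add(-5, Add(D, p)) = Add(-5, D, p))
Function('Q')(Y) = Mul(-9, Pow(Y, 2)) (Function('Q')(Y) = Mul(Add(-5, 4, -8), Pow(Y, 2)) = Mul(-9, Pow(Y, 2)))
Add(Function('Q')(28), Mul(-1, -2515)) = Add(Mul(-9, Pow(28, 2)), Mul(-1, -2515)) = Add(Mul(-9, 784), 2515) = Add(-7056, 2515) = -4541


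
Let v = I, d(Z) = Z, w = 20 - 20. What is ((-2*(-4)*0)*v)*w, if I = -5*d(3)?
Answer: 0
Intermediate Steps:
w = 0
I = -15 (I = -5*3 = -15)
v = -15
((-2*(-4)*0)*v)*w = ((-2*(-4)*0)*(-15))*0 = ((8*0)*(-15))*0 = (0*(-15))*0 = 0*0 = 0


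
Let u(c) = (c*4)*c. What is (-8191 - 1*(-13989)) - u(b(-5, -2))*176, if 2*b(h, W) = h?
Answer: 1398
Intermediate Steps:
b(h, W) = h/2
u(c) = 4*c**2 (u(c) = (4*c)*c = 4*c**2)
(-8191 - 1*(-13989)) - u(b(-5, -2))*176 = (-8191 - 1*(-13989)) - 4*((1/2)*(-5))**2*176 = (-8191 + 13989) - 4*(-5/2)**2*176 = 5798 - 4*(25/4)*176 = 5798 - 25*176 = 5798 - 1*4400 = 5798 - 4400 = 1398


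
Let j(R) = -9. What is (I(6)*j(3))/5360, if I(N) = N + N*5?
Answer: -81/1340 ≈ -0.060448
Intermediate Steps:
I(N) = 6*N (I(N) = N + 5*N = 6*N)
(I(6)*j(3))/5360 = ((6*6)*(-9))/5360 = (36*(-9))*(1/5360) = -324*1/5360 = -81/1340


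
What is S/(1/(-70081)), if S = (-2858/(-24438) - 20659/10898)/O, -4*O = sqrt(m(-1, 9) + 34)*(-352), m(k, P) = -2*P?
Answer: 1509029192309/4261205184 ≈ 354.13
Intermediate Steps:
O = 352 (O = -sqrt(-2*9 + 34)*(-352)/4 = -sqrt(-18 + 34)*(-352)/4 = -sqrt(16)*(-352)/4 = -(-352) = -1/4*(-1408) = 352)
S = -236859079/46873257024 (S = (-2858/(-24438) - 20659/10898)/352 = (-2858*(-1/24438) - 20659*1/10898)*(1/352) = (1429/12219 - 20659/10898)*(1/352) = -236859079/133162662*1/352 = -236859079/46873257024 ≈ -0.0050532)
S/(1/(-70081)) = -236859079/(46873257024*(1/(-70081))) = -236859079/(46873257024*(-1/70081)) = -236859079/46873257024*(-70081) = 1509029192309/4261205184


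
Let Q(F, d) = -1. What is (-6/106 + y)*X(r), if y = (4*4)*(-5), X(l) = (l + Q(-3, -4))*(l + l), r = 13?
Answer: -1323816/53 ≈ -24978.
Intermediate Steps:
X(l) = 2*l*(-1 + l) (X(l) = (l - 1)*(l + l) = (-1 + l)*(2*l) = 2*l*(-1 + l))
y = -80 (y = 16*(-5) = -80)
(-6/106 + y)*X(r) = (-6/106 - 80)*(2*13*(-1 + 13)) = (-6*1/106 - 80)*(2*13*12) = (-3/53 - 80)*312 = -4243/53*312 = -1323816/53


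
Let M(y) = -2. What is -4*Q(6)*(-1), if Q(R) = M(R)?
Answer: -8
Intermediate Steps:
Q(R) = -2
-4*Q(6)*(-1) = -4*(-2)*(-1) = 8*(-1) = -8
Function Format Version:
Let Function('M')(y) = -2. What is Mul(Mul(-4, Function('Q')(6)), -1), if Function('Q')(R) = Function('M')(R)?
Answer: -8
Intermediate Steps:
Function('Q')(R) = -2
Mul(Mul(-4, Function('Q')(6)), -1) = Mul(Mul(-4, -2), -1) = Mul(8, -1) = -8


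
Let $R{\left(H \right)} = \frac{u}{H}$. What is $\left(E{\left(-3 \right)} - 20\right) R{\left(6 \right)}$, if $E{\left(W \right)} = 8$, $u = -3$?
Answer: $6$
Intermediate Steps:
$R{\left(H \right)} = - \frac{3}{H}$
$\left(E{\left(-3 \right)} - 20\right) R{\left(6 \right)} = \left(8 - 20\right) \left(- \frac{3}{6}\right) = - 12 \left(\left(-3\right) \frac{1}{6}\right) = \left(-12\right) \left(- \frac{1}{2}\right) = 6$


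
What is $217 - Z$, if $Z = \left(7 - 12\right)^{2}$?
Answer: $192$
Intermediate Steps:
$Z = 25$ ($Z = \left(-5\right)^{2} = 25$)
$217 - Z = 217 - 25 = 192$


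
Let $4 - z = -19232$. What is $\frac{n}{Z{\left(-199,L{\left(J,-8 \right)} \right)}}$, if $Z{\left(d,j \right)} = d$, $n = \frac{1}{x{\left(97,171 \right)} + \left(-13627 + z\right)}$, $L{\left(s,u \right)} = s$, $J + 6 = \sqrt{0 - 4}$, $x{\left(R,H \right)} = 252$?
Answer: $- \frac{1}{1166339} \approx -8.5738 \cdot 10^{-7}$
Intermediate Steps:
$J = -6 + 2 i$ ($J = -6 + \sqrt{0 - 4} = -6 + \sqrt{-4} = -6 + 2 i \approx -6.0 + 2.0 i$)
$z = 19236$ ($z = 4 - -19232 = 4 + 19232 = 19236$)
$n = \frac{1}{5861}$ ($n = \frac{1}{252 + \left(-13627 + 19236\right)} = \frac{1}{252 + 5609} = \frac{1}{5861} \approx 0.00017062$)
$\frac{n}{Z{\left(-199,L{\left(J,-8 \right)} \right)}} = \frac{1}{5861 \left(-199\right)} = \frac{1}{5861} \left(- \frac{1}{199}\right) = - \frac{1}{1166339}$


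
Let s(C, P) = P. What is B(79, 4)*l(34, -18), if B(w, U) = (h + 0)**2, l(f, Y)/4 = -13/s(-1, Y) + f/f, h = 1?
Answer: 62/9 ≈ 6.8889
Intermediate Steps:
l(f, Y) = 4 - 52/Y (l(f, Y) = 4*(-13/Y + f/f) = 4*(-13/Y + 1) = 4*(1 - 13/Y) = 4 - 52/Y)
B(w, U) = 1 (B(w, U) = (1 + 0)**2 = 1**2 = 1)
B(79, 4)*l(34, -18) = 1*(4 - 52/(-18)) = 1*(4 - 52*(-1/18)) = 1*(4 + 26/9) = 1*(62/9) = 62/9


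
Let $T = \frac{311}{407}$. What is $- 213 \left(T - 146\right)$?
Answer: $\frac{12590643}{407} \approx 30935.0$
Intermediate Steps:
$T = \frac{311}{407}$ ($T = 311 \cdot \frac{1}{407} = \frac{311}{407} \approx 0.76413$)
$- 213 \left(T - 146\right) = - 213 \left(\frac{311}{407} - 146\right) = \left(-213\right) \left(- \frac{59111}{407}\right) = \frac{12590643}{407}$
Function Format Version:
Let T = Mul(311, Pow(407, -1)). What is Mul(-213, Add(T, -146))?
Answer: Rational(12590643, 407) ≈ 30935.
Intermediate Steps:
T = Rational(311, 407) (T = Mul(311, Rational(1, 407)) = Rational(311, 407) ≈ 0.76413)
Mul(-213, Add(T, -146)) = Mul(-213, Add(Rational(311, 407), -146)) = Mul(-213, Rational(-59111, 407)) = Rational(12590643, 407)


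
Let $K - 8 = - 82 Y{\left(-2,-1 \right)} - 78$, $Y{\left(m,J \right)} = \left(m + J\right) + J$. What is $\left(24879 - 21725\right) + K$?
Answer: $3412$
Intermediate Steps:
$Y{\left(m,J \right)} = m + 2 J$ ($Y{\left(m,J \right)} = \left(J + m\right) + J = m + 2 J$)
$K = 258$ ($K = 8 - \left(78 + 82 \left(-2 + 2 \left(-1\right)\right)\right) = 8 - \left(78 + 82 \left(-2 - 2\right)\right) = 8 - -250 = 8 + \left(328 - 78\right) = 8 + 250 = 258$)
$\left(24879 - 21725\right) + K = \left(24879 - 21725\right) + 258 = 3154 + 258 = 3412$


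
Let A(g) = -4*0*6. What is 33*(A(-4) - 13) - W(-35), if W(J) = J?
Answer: -394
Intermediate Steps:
A(g) = 0 (A(g) = 0*6 = 0)
33*(A(-4) - 13) - W(-35) = 33*(0 - 13) - 1*(-35) = 33*(-13) + 35 = -429 + 35 = -394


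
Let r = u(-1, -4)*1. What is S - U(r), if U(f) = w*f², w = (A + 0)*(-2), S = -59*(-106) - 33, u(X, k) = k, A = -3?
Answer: 6125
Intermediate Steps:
S = 6221 (S = 6254 - 33 = 6221)
w = 6 (w = (-3 + 0)*(-2) = -3*(-2) = 6)
r = -4 (r = -4*1 = -4)
U(f) = 6*f²
S - U(r) = 6221 - 6*(-4)² = 6221 - 6*16 = 6221 - 1*96 = 6221 - 96 = 6125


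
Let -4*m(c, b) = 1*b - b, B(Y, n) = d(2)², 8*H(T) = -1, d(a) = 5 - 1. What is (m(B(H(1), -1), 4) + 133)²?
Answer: 17689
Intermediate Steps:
d(a) = 4
H(T) = -⅛ (H(T) = (⅛)*(-1) = -⅛)
B(Y, n) = 16 (B(Y, n) = 4² = 16)
m(c, b) = 0 (m(c, b) = -(1*b - b)/4 = -(b - b)/4 = -¼*0 = 0)
(m(B(H(1), -1), 4) + 133)² = (0 + 133)² = 133² = 17689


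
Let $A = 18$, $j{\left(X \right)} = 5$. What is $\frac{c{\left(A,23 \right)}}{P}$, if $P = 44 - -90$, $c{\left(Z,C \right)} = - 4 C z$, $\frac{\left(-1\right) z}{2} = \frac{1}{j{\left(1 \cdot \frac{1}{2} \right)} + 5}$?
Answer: $\frac{46}{335} \approx 0.13731$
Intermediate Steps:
$z = - \frac{1}{5}$ ($z = - \frac{2}{5 + 5} = - \frac{2}{10} = \left(-2\right) \frac{1}{10} = - \frac{1}{5} \approx -0.2$)
$c{\left(Z,C \right)} = \frac{4 C}{5}$ ($c{\left(Z,C \right)} = - 4 C \left(- \frac{1}{5}\right) = \frac{4 C}{5}$)
$P = 134$ ($P = 44 + 90 = 134$)
$\frac{c{\left(A,23 \right)}}{P} = \frac{\frac{4}{5} \cdot 23}{134} = \frac{92}{5} \cdot \frac{1}{134} = \frac{46}{335}$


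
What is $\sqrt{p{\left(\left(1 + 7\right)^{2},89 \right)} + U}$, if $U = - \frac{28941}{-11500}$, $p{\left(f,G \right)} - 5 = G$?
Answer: $\frac{\sqrt{127643215}}{1150} \approx 9.8243$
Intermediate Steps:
$p{\left(f,G \right)} = 5 + G$
$U = \frac{28941}{11500}$ ($U = \left(-28941\right) \left(- \frac{1}{11500}\right) = \frac{28941}{11500} \approx 2.5166$)
$\sqrt{p{\left(\left(1 + 7\right)^{2},89 \right)} + U} = \sqrt{\left(5 + 89\right) + \frac{28941}{11500}} = \sqrt{94 + \frac{28941}{11500}} = \sqrt{\frac{1109941}{11500}} = \frac{\sqrt{127643215}}{1150}$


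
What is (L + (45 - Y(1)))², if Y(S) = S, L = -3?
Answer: 1681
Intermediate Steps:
(L + (45 - Y(1)))² = (-3 + (45 - 1*1))² = (-3 + (45 - 1))² = (-3 + 44)² = 41² = 1681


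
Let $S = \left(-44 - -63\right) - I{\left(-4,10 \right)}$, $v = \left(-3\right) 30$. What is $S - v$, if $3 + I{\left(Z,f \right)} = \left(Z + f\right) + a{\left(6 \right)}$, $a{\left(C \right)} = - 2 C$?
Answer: $118$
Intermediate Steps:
$I{\left(Z,f \right)} = -15 + Z + f$ ($I{\left(Z,f \right)} = -3 - \left(12 - Z - f\right) = -3 + \left(-12 + Z + f\right) = -15 + Z + f$)
$v = -90$
$S = 28$ ($S = \left(-44 - -63\right) - \left(-15 - 4 + 10\right) = \left(-44 + 63\right) - -9 = 19 + 9 = 28$)
$S - v = 28 - -90 = 28 + 90 = 118$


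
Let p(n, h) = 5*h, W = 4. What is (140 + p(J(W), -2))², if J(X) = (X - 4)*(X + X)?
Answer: 16900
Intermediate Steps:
J(X) = 2*X*(-4 + X) (J(X) = (-4 + X)*(2*X) = 2*X*(-4 + X))
(140 + p(J(W), -2))² = (140 + 5*(-2))² = (140 - 10)² = 130² = 16900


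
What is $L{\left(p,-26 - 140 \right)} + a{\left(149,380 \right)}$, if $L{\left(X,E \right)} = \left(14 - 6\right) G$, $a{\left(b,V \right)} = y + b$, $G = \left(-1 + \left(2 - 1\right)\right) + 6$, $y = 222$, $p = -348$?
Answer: $419$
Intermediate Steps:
$G = 6$ ($G = \left(-1 + \left(2 - 1\right)\right) + 6 = \left(-1 + 1\right) + 6 = 0 + 6 = 6$)
$a{\left(b,V \right)} = 222 + b$
$L{\left(X,E \right)} = 48$ ($L{\left(X,E \right)} = \left(14 - 6\right) 6 = 8 \cdot 6 = 48$)
$L{\left(p,-26 - 140 \right)} + a{\left(149,380 \right)} = 48 + \left(222 + 149\right) = 48 + 371 = 419$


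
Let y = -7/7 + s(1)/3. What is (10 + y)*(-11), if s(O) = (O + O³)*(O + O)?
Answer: -341/3 ≈ -113.67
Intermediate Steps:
s(O) = 2*O*(O + O³) (s(O) = (O + O³)*(2*O) = 2*O*(O + O³))
y = ⅓ (y = -7/7 + (2*1²*(1 + 1²))/3 = -7*⅐ + (2*1*(1 + 1))*(⅓) = -1 + (2*1*2)*(⅓) = -1 + 4*(⅓) = -1 + 4/3 = ⅓ ≈ 0.33333)
(10 + y)*(-11) = (10 + ⅓)*(-11) = (31/3)*(-11) = -341/3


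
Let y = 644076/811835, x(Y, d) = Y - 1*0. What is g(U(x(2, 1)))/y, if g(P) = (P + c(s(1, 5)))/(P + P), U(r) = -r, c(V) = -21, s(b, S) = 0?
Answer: 18672205/2576304 ≈ 7.2477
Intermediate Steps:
x(Y, d) = Y (x(Y, d) = Y + 0 = Y)
y = 644076/811835 (y = 644076*(1/811835) = 644076/811835 ≈ 0.79336)
g(P) = (-21 + P)/(2*P) (g(P) = (P - 21)/(P + P) = (-21 + P)/((2*P)) = (-21 + P)*(1/(2*P)) = (-21 + P)/(2*P))
g(U(x(2, 1)))/y = ((-21 - 1*2)/(2*((-1*2))))/(644076/811835) = ((½)*(-21 - 2)/(-2))*(811835/644076) = ((½)*(-½)*(-23))*(811835/644076) = (23/4)*(811835/644076) = 18672205/2576304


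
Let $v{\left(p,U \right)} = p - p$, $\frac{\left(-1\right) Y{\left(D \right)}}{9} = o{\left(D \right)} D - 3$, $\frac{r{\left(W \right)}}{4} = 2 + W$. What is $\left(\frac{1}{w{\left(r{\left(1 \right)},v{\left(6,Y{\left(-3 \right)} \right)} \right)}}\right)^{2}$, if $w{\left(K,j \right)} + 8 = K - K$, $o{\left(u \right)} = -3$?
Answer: $\frac{1}{64} \approx 0.015625$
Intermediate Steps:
$r{\left(W \right)} = 8 + 4 W$ ($r{\left(W \right)} = 4 \left(2 + W\right) = 8 + 4 W$)
$Y{\left(D \right)} = 27 + 27 D$ ($Y{\left(D \right)} = - 9 \left(- 3 D - 3\right) = - 9 \left(-3 - 3 D\right) = 27 + 27 D$)
$v{\left(p,U \right)} = 0$
$w{\left(K,j \right)} = -8$ ($w{\left(K,j \right)} = -8 + \left(K - K\right) = -8 + 0 = -8$)
$\left(\frac{1}{w{\left(r{\left(1 \right)},v{\left(6,Y{\left(-3 \right)} \right)} \right)}}\right)^{2} = \left(\frac{1}{-8}\right)^{2} = \left(- \frac{1}{8}\right)^{2} = \frac{1}{64}$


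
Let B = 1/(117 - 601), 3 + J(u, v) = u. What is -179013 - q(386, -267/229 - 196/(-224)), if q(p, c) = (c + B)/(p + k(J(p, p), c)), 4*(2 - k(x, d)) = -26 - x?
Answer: -19454183648123/108674698 ≈ -1.7901e+5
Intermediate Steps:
J(u, v) = -3 + u
k(x, d) = 17/2 + x/4 (k(x, d) = 2 - (-26 - x)/4 = 2 + (13/2 + x/4) = 17/2 + x/4)
B = -1/484 (B = 1/(-484) = -1/484 ≈ -0.0020661)
q(p, c) = (-1/484 + c)/(31/4 + 5*p/4) (q(p, c) = (c - 1/484)/(p + (17/2 + (-3 + p)/4)) = (-1/484 + c)/(p + (17/2 + (-¾ + p/4))) = (-1/484 + c)/(p + (31/4 + p/4)) = (-1/484 + c)/(31/4 + 5*p/4))
-179013 - q(386, -267/229 - 196/(-224)) = -179013 - (-1 + 484*(-267/229 - 196/(-224)))/(121*(31 + 5*386)) = -179013 - (-1 + 484*(-267*1/229 - 196*(-1/224)))/(121*(31 + 1930)) = -179013 - (-1 + 484*(-267/229 + 7/8))/(121*1961) = -179013 - (-1 + 484*(-533/1832))/(121*1961) = -179013 - (-1 - 64493/458)/(121*1961) = -179013 - (-64951)/(121*1961*458) = -179013 - 1*(-64951/108674698) = -179013 + 64951/108674698 = -19454183648123/108674698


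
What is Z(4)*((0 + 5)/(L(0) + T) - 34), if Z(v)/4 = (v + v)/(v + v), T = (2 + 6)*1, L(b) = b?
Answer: -267/2 ≈ -133.50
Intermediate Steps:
T = 8 (T = 8*1 = 8)
Z(v) = 4 (Z(v) = 4*((v + v)/(v + v)) = 4*((2*v)/((2*v))) = 4*((2*v)*(1/(2*v))) = 4*1 = 4)
Z(4)*((0 + 5)/(L(0) + T) - 34) = 4*((0 + 5)/(0 + 8) - 34) = 4*(5/8 - 34) = 4*(-267/8) = -267/2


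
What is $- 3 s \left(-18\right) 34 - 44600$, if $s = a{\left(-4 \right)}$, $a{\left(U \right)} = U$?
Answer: $-51944$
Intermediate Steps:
$s = -4$
$- 3 s \left(-18\right) 34 - 44600 = \left(-3\right) \left(-4\right) \left(-18\right) 34 - 44600 = 12 \left(-18\right) 34 - 44600 = \left(-216\right) 34 - 44600 = -7344 - 44600 = -51944$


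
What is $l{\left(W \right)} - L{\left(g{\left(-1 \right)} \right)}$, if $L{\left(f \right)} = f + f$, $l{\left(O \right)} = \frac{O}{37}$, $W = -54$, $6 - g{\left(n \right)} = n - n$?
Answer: $- \frac{498}{37} \approx -13.459$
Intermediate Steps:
$g{\left(n \right)} = 6$ ($g{\left(n \right)} = 6 - \left(n - n\right) = 6 - 0 = 6 + 0 = 6$)
$l{\left(O \right)} = \frac{O}{37}$ ($l{\left(O \right)} = O \frac{1}{37} = \frac{O}{37}$)
$L{\left(f \right)} = 2 f$
$l{\left(W \right)} - L{\left(g{\left(-1 \right)} \right)} = \frac{1}{37} \left(-54\right) - 2 \cdot 6 = - \frac{54}{37} - 12 = - \frac{498}{37}$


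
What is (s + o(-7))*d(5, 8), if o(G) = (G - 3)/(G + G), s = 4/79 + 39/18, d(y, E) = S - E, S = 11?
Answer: 9727/1106 ≈ 8.7948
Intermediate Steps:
d(y, E) = 11 - E
s = 1051/474 (s = 4*(1/79) + 39*(1/18) = 4/79 + 13/6 = 1051/474 ≈ 2.2173)
o(G) = (-3 + G)/(2*G) (o(G) = (-3 + G)/((2*G)) = (-3 + G)*(1/(2*G)) = (-3 + G)/(2*G))
(s + o(-7))*d(5, 8) = (1051/474 + (½)*(-3 - 7)/(-7))*(11 - 1*8) = (1051/474 + (½)*(-⅐)*(-10))*(11 - 8) = (1051/474 + 5/7)*3 = (9727/3318)*3 = 9727/1106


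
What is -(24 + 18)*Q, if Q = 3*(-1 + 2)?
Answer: -126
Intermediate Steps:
Q = 3 (Q = 3*1 = 3)
-(24 + 18)*Q = -(24 + 18)*3 = -42*3 = -1*126 = -126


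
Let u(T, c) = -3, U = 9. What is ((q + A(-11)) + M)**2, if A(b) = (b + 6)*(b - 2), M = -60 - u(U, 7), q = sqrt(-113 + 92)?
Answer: (8 + I*sqrt(21))**2 ≈ 43.0 + 73.321*I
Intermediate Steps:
q = I*sqrt(21) (q = sqrt(-21) = I*sqrt(21) ≈ 4.5826*I)
M = -57 (M = -60 - 1*(-3) = -60 + 3 = -57)
A(b) = (-2 + b)*(6 + b) (A(b) = (6 + b)*(-2 + b) = (-2 + b)*(6 + b))
((q + A(-11)) + M)**2 = ((I*sqrt(21) + (-12 + (-11)**2 + 4*(-11))) - 57)**2 = ((I*sqrt(21) + (-12 + 121 - 44)) - 57)**2 = ((I*sqrt(21) + 65) - 57)**2 = ((65 + I*sqrt(21)) - 57)**2 = (8 + I*sqrt(21))**2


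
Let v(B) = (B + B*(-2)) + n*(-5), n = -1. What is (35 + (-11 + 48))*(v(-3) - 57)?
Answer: -3528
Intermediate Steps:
v(B) = 5 - B (v(B) = (B + B*(-2)) - 1*(-5) = (B - 2*B) + 5 = -B + 5 = 5 - B)
(35 + (-11 + 48))*(v(-3) - 57) = (35 + (-11 + 48))*((5 - 1*(-3)) - 57) = (35 + 37)*((5 + 3) - 57) = 72*(8 - 57) = 72*(-49) = -3528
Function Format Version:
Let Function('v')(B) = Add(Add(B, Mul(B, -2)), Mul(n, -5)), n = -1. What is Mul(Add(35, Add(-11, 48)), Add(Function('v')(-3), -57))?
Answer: -3528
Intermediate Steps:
Function('v')(B) = Add(5, Mul(-1, B)) (Function('v')(B) = Add(Add(B, Mul(B, -2)), Mul(-1, -5)) = Add(Add(B, Mul(-2, B)), 5) = Add(Mul(-1, B), 5) = Add(5, Mul(-1, B)))
Mul(Add(35, Add(-11, 48)), Add(Function('v')(-3), -57)) = Mul(Add(35, Add(-11, 48)), Add(Add(5, Mul(-1, -3)), -57)) = Mul(Add(35, 37), Add(Add(5, 3), -57)) = Mul(72, Add(8, -57)) = Mul(72, -49) = -3528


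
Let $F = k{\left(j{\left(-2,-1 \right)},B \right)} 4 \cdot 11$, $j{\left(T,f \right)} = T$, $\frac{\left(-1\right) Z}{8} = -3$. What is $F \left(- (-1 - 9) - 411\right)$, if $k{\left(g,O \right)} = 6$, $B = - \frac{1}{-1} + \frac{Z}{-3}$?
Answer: $-105864$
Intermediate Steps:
$Z = 24$ ($Z = \left(-8\right) \left(-3\right) = 24$)
$B = -7$ ($B = - \frac{1}{-1} + \frac{24}{-3} = \left(-1\right) \left(-1\right) + 24 \left(- \frac{1}{3}\right) = 1 - 8 = -7$)
$F = 264$ ($F = 6 \cdot 4 \cdot 11 = 24 \cdot 11 = 264$)
$F \left(- (-1 - 9) - 411\right) = 264 \left(- (-1 - 9) - 411\right) = 264 \left(\left(-1\right) \left(-10\right) - 411\right) = 264 \left(10 - 411\right) = 264 \left(-401\right) = -105864$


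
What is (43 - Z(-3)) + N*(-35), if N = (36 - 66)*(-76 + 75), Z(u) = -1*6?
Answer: -1001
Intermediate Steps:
Z(u) = -6
N = 30 (N = -30*(-1) = 30)
(43 - Z(-3)) + N*(-35) = (43 - 1*(-6)) + 30*(-35) = (43 + 6) - 1050 = 49 - 1050 = -1001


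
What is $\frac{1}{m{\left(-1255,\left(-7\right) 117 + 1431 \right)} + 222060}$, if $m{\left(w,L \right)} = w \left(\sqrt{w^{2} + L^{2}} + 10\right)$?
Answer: $- \frac{41902}{605345094825} - \frac{251 \sqrt{1949569}}{605345094825} \approx -6.4817 \cdot 10^{-7}$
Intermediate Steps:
$m{\left(w,L \right)} = w \left(10 + \sqrt{L^{2} + w^{2}}\right)$ ($m{\left(w,L \right)} = w \left(\sqrt{L^{2} + w^{2}} + 10\right) = w \left(10 + \sqrt{L^{2} + w^{2}}\right)$)
$\frac{1}{m{\left(-1255,\left(-7\right) 117 + 1431 \right)} + 222060} = \frac{1}{- 1255 \left(10 + \sqrt{\left(\left(-7\right) 117 + 1431\right)^{2} + \left(-1255\right)^{2}}\right) + 222060} = \frac{1}{- 1255 \left(10 + \sqrt{\left(-819 + 1431\right)^{2} + 1575025}\right) + 222060} = \frac{1}{- 1255 \left(10 + \sqrt{612^{2} + 1575025}\right) + 222060} = \frac{1}{- 1255 \left(10 + \sqrt{374544 + 1575025}\right) + 222060} = \frac{1}{- 1255 \left(10 + \sqrt{1949569}\right) + 222060} = \frac{1}{\left(-12550 - 1255 \sqrt{1949569}\right) + 222060} = \frac{1}{209510 - 1255 \sqrt{1949569}}$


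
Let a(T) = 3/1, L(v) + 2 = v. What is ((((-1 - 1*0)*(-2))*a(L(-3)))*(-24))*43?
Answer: -6192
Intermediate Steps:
L(v) = -2 + v
a(T) = 3 (a(T) = 3*1 = 3)
((((-1 - 1*0)*(-2))*a(L(-3)))*(-24))*43 = ((((-1 - 1*0)*(-2))*3)*(-24))*43 = ((((-1 + 0)*(-2))*3)*(-24))*43 = ((-1*(-2)*3)*(-24))*43 = ((2*3)*(-24))*43 = (6*(-24))*43 = -144*43 = -6192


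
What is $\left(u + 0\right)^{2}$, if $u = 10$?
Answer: $100$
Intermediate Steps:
$\left(u + 0\right)^{2} = \left(10 + 0\right)^{2} = 10^{2} = 100$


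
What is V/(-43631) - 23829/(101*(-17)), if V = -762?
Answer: 1040991453/74914427 ≈ 13.896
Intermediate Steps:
V/(-43631) - 23829/(101*(-17)) = -762/(-43631) - 23829/(101*(-17)) = -762*(-1/43631) - 23829/(-1717) = 762/43631 - 23829*(-1/1717) = 762/43631 + 23829/1717 = 1040991453/74914427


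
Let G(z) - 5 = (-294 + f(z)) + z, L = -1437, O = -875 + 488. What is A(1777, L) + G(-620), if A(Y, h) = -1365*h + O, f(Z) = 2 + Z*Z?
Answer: 2344611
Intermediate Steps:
f(Z) = 2 + Z²
O = -387
A(Y, h) = -387 - 1365*h (A(Y, h) = -1365*h - 387 = -387 - 1365*h)
G(z) = -287 + z + z² (G(z) = 5 + ((-294 + (2 + z²)) + z) = 5 + ((-292 + z²) + z) = 5 + (-292 + z + z²) = -287 + z + z²)
A(1777, L) + G(-620) = (-387 - 1365*(-1437)) + (-287 - 620 + (-620)²) = (-387 + 1961505) + (-287 - 620 + 384400) = 1961118 + 383493 = 2344611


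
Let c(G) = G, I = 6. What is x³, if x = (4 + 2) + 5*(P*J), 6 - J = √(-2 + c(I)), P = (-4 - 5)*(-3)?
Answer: 162771336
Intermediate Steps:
P = 27 (P = -9*(-3) = 27)
J = 4 (J = 6 - √(-2 + 6) = 6 - √4 = 6 - 1*2 = 6 - 2 = 4)
x = 546 (x = (4 + 2) + 5*(27*4) = 6 + 5*108 = 6 + 540 = 546)
x³ = 546³ = 162771336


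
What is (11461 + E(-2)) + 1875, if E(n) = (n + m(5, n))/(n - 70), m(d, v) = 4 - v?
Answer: 240047/18 ≈ 13336.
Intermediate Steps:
E(n) = 4/(-70 + n) (E(n) = (n + (4 - n))/(n - 70) = 4/(-70 + n))
(11461 + E(-2)) + 1875 = (11461 + 4/(-70 - 2)) + 1875 = (11461 + 4/(-72)) + 1875 = (11461 + 4*(-1/72)) + 1875 = (11461 - 1/18) + 1875 = 206297/18 + 1875 = 240047/18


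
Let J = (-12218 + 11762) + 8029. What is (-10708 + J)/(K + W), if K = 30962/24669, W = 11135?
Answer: -77337315/274720277 ≈ -0.28151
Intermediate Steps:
K = 30962/24669 (K = 30962*(1/24669) = 30962/24669 ≈ 1.2551)
J = 7573 (J = -456 + 8029 = 7573)
(-10708 + J)/(K + W) = (-10708 + 7573)/(30962/24669 + 11135) = -3135/274720277/24669 = -3135*24669/274720277 = -77337315/274720277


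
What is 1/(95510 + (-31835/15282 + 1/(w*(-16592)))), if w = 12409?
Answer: 1573206468048/150253672507144399 ≈ 1.0470e-5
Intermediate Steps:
1/(95510 + (-31835/15282 + 1/(w*(-16592)))) = 1/(95510 + (-31835/15282 + 1/(12409*(-16592)))) = 1/(95510 + (-31835*1/15282 + (1/12409)*(-1/16592))) = 1/(95510 + (-31835/15282 - 1/205890128)) = 1/(95510 - 3277256120081/1573206468048) = 1/(150253672507144399/1573206468048) = 1573206468048/150253672507144399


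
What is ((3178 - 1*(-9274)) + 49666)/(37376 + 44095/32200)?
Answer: 7843920/4719809 ≈ 1.6619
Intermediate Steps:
((3178 - 1*(-9274)) + 49666)/(37376 + 44095/32200) = ((3178 + 9274) + 49666)/(37376 + 44095*(1/32200)) = (12452 + 49666)/(37376 + 8819/6440) = 62118/(240710259/6440) = 62118*(6440/240710259) = 7843920/4719809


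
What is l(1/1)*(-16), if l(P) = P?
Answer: -16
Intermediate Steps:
l(1/1)*(-16) = -16/1 = 1*(-16) = -16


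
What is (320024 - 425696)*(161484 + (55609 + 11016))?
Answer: -24104734248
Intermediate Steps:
(320024 - 425696)*(161484 + (55609 + 11016)) = -105672*(161484 + 66625) = -105672*228109 = -24104734248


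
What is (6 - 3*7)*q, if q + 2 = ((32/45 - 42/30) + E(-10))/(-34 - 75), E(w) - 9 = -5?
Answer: 9959/327 ≈ 30.456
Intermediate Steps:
E(w) = 4 (E(w) = 9 - 5 = 4)
q = -9959/4905 (q = -2 + ((32/45 - 42/30) + 4)/(-34 - 75) = -2 + ((32*(1/45) - 42*1/30) + 4)/(-109) = -2 + ((32/45 - 7/5) + 4)*(-1/109) = -2 + (-31/45 + 4)*(-1/109) = -2 + (149/45)*(-1/109) = -2 - 149/4905 = -9959/4905 ≈ -2.0304)
(6 - 3*7)*q = (6 - 3*7)*(-9959/4905) = (6 - 21)*(-9959/4905) = -15*(-9959/4905) = 9959/327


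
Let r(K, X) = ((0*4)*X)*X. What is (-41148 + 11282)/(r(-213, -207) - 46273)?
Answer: 29866/46273 ≈ 0.64543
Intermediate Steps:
r(K, X) = 0 (r(K, X) = (0*X)*X = 0*X = 0)
(-41148 + 11282)/(r(-213, -207) - 46273) = (-41148 + 11282)/(0 - 46273) = -29866/(-46273) = -29866*(-1/46273) = 29866/46273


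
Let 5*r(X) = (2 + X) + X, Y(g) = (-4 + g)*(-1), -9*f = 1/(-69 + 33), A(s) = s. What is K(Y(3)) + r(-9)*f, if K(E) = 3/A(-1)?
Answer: -1219/405 ≈ -3.0099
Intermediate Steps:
f = 1/324 (f = -1/(9*(-69 + 33)) = -⅑/(-36) = -⅑*(-1/36) = 1/324 ≈ 0.0030864)
Y(g) = 4 - g
K(E) = -3 (K(E) = 3/(-1) = 3*(-1) = -3)
r(X) = ⅖ + 2*X/5 (r(X) = ((2 + X) + X)/5 = (2 + 2*X)/5 = ⅖ + 2*X/5)
K(Y(3)) + r(-9)*f = -3 + (⅖ + (⅖)*(-9))*(1/324) = -3 + (⅖ - 18/5)*(1/324) = -3 - 16/5*1/324 = -3 - 4/405 = -1219/405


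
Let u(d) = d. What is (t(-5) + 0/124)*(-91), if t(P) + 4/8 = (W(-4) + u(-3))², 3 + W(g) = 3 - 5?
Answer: -11557/2 ≈ -5778.5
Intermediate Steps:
W(g) = -5 (W(g) = -3 + (3 - 5) = -3 - 2 = -5)
t(P) = 127/2 (t(P) = -½ + (-5 - 3)² = -½ + (-8)² = -½ + 64 = 127/2)
(t(-5) + 0/124)*(-91) = (127/2 + 0/124)*(-91) = (127/2 + 0*(1/124))*(-91) = (127/2 + 0)*(-91) = (127/2)*(-91) = -11557/2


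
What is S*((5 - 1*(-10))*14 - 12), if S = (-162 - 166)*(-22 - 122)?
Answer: 9351936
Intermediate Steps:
S = 47232 (S = -328*(-144) = 47232)
S*((5 - 1*(-10))*14 - 12) = 47232*((5 - 1*(-10))*14 - 12) = 47232*((5 + 10)*14 - 12) = 47232*(15*14 - 12) = 47232*(210 - 12) = 47232*198 = 9351936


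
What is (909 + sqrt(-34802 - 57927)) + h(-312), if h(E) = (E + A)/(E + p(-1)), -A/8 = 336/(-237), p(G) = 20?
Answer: 5248141/5767 + I*sqrt(92729) ≈ 910.03 + 304.51*I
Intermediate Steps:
A = 896/79 (A = -2688/(-237) = -2688*(-1)/237 = -8*(-112/79) = 896/79 ≈ 11.342)
h(E) = (896/79 + E)/(20 + E) (h(E) = (E + 896/79)/(E + 20) = (896/79 + E)/(20 + E))
(909 + sqrt(-34802 - 57927)) + h(-312) = (909 + sqrt(-34802 - 57927)) + (896/79 - 312)/(20 - 312) = (909 + sqrt(-92729)) - 23752/79/(-292) = (909 + I*sqrt(92729)) - 1/292*(-23752/79) = (909 + I*sqrt(92729)) + 5938/5767 = 5248141/5767 + I*sqrt(92729)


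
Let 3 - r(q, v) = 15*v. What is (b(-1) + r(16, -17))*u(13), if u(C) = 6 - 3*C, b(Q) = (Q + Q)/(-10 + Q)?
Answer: -8520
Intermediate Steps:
r(q, v) = 3 - 15*v
b(Q) = 2*Q/(-10 + Q) (b(Q) = (2*Q)/(-10 + Q) = 2*Q/(-10 + Q))
(b(-1) + r(16, -17))*u(13) = (2*(-1)/(-10 - 1) + (3 - 15*(-17)))*(6 - 3*13) = (2*(-1)/(-11) + (3 + 255))*(6 - 39) = (2*(-1)*(-1/11) + 258)*(-33) = (2/11 + 258)*(-33) = (2840/11)*(-33) = -8520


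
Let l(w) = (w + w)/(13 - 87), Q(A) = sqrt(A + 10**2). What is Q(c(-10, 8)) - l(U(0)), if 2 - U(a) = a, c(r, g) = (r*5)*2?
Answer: 2/37 ≈ 0.054054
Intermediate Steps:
c(r, g) = 10*r (c(r, g) = (5*r)*2 = 10*r)
U(a) = 2 - a
Q(A) = sqrt(100 + A) (Q(A) = sqrt(A + 100) = sqrt(100 + A))
l(w) = -w/37 (l(w) = (2*w)/(-74) = (2*w)*(-1/74) = -w/37)
Q(c(-10, 8)) - l(U(0)) = sqrt(100 + 10*(-10)) - (-1)*(2 - 1*0)/37 = sqrt(100 - 100) - (-1)*(2 + 0)/37 = sqrt(0) - (-1)*2/37 = 0 - 1*(-2/37) = 0 + 2/37 = 2/37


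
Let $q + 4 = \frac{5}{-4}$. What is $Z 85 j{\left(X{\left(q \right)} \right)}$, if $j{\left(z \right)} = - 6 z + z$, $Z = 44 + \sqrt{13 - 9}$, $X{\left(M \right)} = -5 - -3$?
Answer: $39100$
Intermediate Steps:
$q = - \frac{21}{4}$ ($q = -4 + \frac{5}{-4} = -4 + 5 \left(- \frac{1}{4}\right) = -4 - \frac{5}{4} = - \frac{21}{4} \approx -5.25$)
$X{\left(M \right)} = -2$ ($X{\left(M \right)} = -5 + 3 = -2$)
$Z = 46$ ($Z = 44 + \sqrt{4} = 44 + 2 = 46$)
$j{\left(z \right)} = - 5 z$
$Z 85 j{\left(X{\left(q \right)} \right)} = 46 \cdot 85 \left(\left(-5\right) \left(-2\right)\right) = 3910 \cdot 10 = 39100$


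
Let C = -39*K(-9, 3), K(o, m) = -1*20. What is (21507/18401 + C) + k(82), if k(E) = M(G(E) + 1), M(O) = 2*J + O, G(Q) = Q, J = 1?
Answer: 15938372/18401 ≈ 866.17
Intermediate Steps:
M(O) = 2 + O (M(O) = 2*1 + O = 2 + O)
K(o, m) = -20
k(E) = 3 + E (k(E) = 2 + (E + 1) = 2 + (1 + E) = 3 + E)
C = 780 (C = -39*(-20) = 780)
(21507/18401 + C) + k(82) = (21507/18401 + 780) + (3 + 82) = (21507*(1/18401) + 780) + 85 = (21507/18401 + 780) + 85 = 14374287/18401 + 85 = 15938372/18401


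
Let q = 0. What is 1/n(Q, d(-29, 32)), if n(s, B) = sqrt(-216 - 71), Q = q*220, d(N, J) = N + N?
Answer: -I*sqrt(287)/287 ≈ -0.059028*I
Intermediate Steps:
d(N, J) = 2*N
Q = 0 (Q = 0*220 = 0)
n(s, B) = I*sqrt(287) (n(s, B) = sqrt(-287) = I*sqrt(287))
1/n(Q, d(-29, 32)) = 1/(I*sqrt(287)) = -I*sqrt(287)/287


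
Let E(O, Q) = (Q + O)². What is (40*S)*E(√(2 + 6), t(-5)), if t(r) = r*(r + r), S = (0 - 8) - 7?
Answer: -1504800 - 120000*√2 ≈ -1.6745e+6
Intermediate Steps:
S = -15 (S = -8 - 7 = -15)
t(r) = 2*r² (t(r) = r*(2*r) = 2*r²)
E(O, Q) = (O + Q)²
(40*S)*E(√(2 + 6), t(-5)) = (40*(-15))*(√(2 + 6) + 2*(-5)²)² = -600*(√8 + 2*25)² = -600*(2*√2 + 50)² = -600*(50 + 2*√2)²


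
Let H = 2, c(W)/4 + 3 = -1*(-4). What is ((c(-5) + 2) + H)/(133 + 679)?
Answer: 2/203 ≈ 0.0098522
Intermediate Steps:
c(W) = 4 (c(W) = -12 + 4*(-1*(-4)) = -12 + 4*4 = -12 + 16 = 4)
((c(-5) + 2) + H)/(133 + 679) = ((4 + 2) + 2)/(133 + 679) = (6 + 2)/812 = (1/812)*8 = 2/203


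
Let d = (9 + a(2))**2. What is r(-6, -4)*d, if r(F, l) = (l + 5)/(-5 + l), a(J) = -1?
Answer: -64/9 ≈ -7.1111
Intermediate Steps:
d = 64 (d = (9 - 1)**2 = 8**2 = 64)
r(F, l) = (5 + l)/(-5 + l)
r(-6, -4)*d = ((5 - 4)/(-5 - 4))*64 = (1/(-9))*64 = -1/9*1*64 = -1/9*64 = -64/9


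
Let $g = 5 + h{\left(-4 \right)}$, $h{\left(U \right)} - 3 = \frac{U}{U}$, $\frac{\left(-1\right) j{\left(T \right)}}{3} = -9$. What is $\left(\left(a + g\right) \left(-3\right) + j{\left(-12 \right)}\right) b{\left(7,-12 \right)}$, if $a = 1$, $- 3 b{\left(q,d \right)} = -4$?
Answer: $-4$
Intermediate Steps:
$j{\left(T \right)} = 27$ ($j{\left(T \right)} = \left(-3\right) \left(-9\right) = 27$)
$b{\left(q,d \right)} = \frac{4}{3}$ ($b{\left(q,d \right)} = \left(- \frac{1}{3}\right) \left(-4\right) = \frac{4}{3}$)
$h{\left(U \right)} = 4$ ($h{\left(U \right)} = 3 + \frac{U}{U} = 3 + 1 = 4$)
$g = 9$ ($g = 5 + 4 = 9$)
$\left(\left(a + g\right) \left(-3\right) + j{\left(-12 \right)}\right) b{\left(7,-12 \right)} = \left(\left(1 + 9\right) \left(-3\right) + 27\right) \frac{4}{3} = \left(10 \left(-3\right) + 27\right) \frac{4}{3} = \left(-30 + 27\right) \frac{4}{3} = \left(-3\right) \frac{4}{3} = -4$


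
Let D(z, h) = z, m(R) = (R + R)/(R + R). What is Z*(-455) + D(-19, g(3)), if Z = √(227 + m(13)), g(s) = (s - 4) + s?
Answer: -19 - 910*√57 ≈ -6889.4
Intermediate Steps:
m(R) = 1 (m(R) = (2*R)/((2*R)) = (2*R)*(1/(2*R)) = 1)
g(s) = -4 + 2*s (g(s) = (-4 + s) + s = -4 + 2*s)
Z = 2*√57 (Z = √(227 + 1) = √228 = 2*√57 ≈ 15.100)
Z*(-455) + D(-19, g(3)) = (2*√57)*(-455) - 19 = -910*√57 - 19 = -19 - 910*√57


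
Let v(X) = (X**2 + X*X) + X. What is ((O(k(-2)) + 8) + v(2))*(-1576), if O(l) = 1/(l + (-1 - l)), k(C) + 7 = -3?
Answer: -26792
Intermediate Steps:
v(X) = X + 2*X**2 (v(X) = (X**2 + X**2) + X = 2*X**2 + X = X + 2*X**2)
k(C) = -10 (k(C) = -7 - 3 = -10)
O(l) = -1 (O(l) = 1/(-1) = -1)
((O(k(-2)) + 8) + v(2))*(-1576) = ((-1 + 8) + 2*(1 + 2*2))*(-1576) = (7 + 2*(1 + 4))*(-1576) = (7 + 2*5)*(-1576) = (7 + 10)*(-1576) = 17*(-1576) = -26792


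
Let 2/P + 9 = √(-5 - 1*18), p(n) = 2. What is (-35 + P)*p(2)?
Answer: -1829/26 - I*√23/26 ≈ -70.346 - 0.18446*I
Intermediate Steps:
P = 2/(-9 + I*√23) (P = 2/(-9 + √(-5 - 1*18)) = 2/(-9 + √(-5 - 18)) = 2/(-9 + √(-23)) = 2/(-9 + I*√23) ≈ -0.17308 - 0.092228*I)
(-35 + P)*p(2) = (-35 + (-9/52 - I*√23/52))*2 = (-1829/52 - I*√23/52)*2 = -1829/26 - I*√23/26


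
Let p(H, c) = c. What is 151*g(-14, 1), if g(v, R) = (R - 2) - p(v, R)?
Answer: -302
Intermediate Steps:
g(v, R) = -2 (g(v, R) = (R - 2) - R = (-2 + R) - R = -2)
151*g(-14, 1) = 151*(-2) = -302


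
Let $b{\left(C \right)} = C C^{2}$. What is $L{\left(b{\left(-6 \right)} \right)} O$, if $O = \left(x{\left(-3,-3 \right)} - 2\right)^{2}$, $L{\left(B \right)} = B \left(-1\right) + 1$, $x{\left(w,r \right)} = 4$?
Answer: $868$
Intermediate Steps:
$b{\left(C \right)} = C^{3}$
$L{\left(B \right)} = 1 - B$ ($L{\left(B \right)} = - B + 1 = 1 - B$)
$O = 4$ ($O = \left(4 - 2\right)^{2} = 2^{2} = 4$)
$L{\left(b{\left(-6 \right)} \right)} O = \left(1 - \left(-6\right)^{3}\right) 4 = \left(1 - -216\right) 4 = \left(1 + 216\right) 4 = 217 \cdot 4 = 868$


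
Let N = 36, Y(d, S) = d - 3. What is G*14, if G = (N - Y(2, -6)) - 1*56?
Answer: -266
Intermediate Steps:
Y(d, S) = -3 + d
G = -19 (G = (36 - (-3 + 2)) - 1*56 = (36 - 1*(-1)) - 56 = (36 + 1) - 56 = 37 - 56 = -19)
G*14 = -19*14 = -266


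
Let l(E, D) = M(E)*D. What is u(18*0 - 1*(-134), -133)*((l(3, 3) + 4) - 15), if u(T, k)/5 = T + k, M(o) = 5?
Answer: 20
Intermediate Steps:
l(E, D) = 5*D
u(T, k) = 5*T + 5*k (u(T, k) = 5*(T + k) = 5*T + 5*k)
u(18*0 - 1*(-134), -133)*((l(3, 3) + 4) - 15) = (5*(18*0 - 1*(-134)) + 5*(-133))*((5*3 + 4) - 15) = (5*(0 + 134) - 665)*((15 + 4) - 15) = (5*134 - 665)*(19 - 15) = (670 - 665)*4 = 5*4 = 20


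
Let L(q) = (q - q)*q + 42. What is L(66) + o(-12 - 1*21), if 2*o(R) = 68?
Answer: 76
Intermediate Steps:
o(R) = 34 (o(R) = (1/2)*68 = 34)
L(q) = 42 (L(q) = 0*q + 42 = 0 + 42 = 42)
L(66) + o(-12 - 1*21) = 42 + 34 = 76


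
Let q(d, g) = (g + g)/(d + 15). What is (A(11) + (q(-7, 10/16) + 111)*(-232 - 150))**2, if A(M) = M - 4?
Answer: 461414525625/256 ≈ 1.8024e+9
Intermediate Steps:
A(M) = -4 + M
q(d, g) = 2*g/(15 + d) (q(d, g) = (2*g)/(15 + d) = 2*g/(15 + d))
(A(11) + (q(-7, 10/16) + 111)*(-232 - 150))**2 = ((-4 + 11) + (2*(10/16)/(15 - 7) + 111)*(-232 - 150))**2 = (7 + (2*(10*(1/16))/8 + 111)*(-382))**2 = (7 + (2*(5/8)*(1/8) + 111)*(-382))**2 = (7 + (5/32 + 111)*(-382))**2 = (7 + (3557/32)*(-382))**2 = (7 - 679387/16)**2 = (-679275/16)**2 = 461414525625/256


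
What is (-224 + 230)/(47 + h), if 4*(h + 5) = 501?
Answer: 8/223 ≈ 0.035874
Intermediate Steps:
h = 481/4 (h = -5 + (¼)*501 = -5 + 501/4 = 481/4 ≈ 120.25)
(-224 + 230)/(47 + h) = (-224 + 230)/(47 + 481/4) = 6/(669/4) = 6*(4/669) = 8/223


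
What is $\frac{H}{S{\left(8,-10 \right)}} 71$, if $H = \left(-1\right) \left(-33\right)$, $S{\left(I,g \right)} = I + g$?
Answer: $- \frac{2343}{2} \approx -1171.5$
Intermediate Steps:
$H = 33$
$\frac{H}{S{\left(8,-10 \right)}} 71 = \frac{33}{8 - 10} \cdot 71 = \frac{33}{-2} \cdot 71 = 33 \left(- \frac{1}{2}\right) 71 = \left(- \frac{33}{2}\right) 71 = - \frac{2343}{2}$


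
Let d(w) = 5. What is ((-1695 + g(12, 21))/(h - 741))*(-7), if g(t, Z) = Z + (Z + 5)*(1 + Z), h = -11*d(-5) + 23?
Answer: -7714/773 ≈ -9.9793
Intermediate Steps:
h = -32 (h = -11*5 + 23 = -55 + 23 = -32)
g(t, Z) = Z + (1 + Z)*(5 + Z) (g(t, Z) = Z + (5 + Z)*(1 + Z) = Z + (1 + Z)*(5 + Z))
((-1695 + g(12, 21))/(h - 741))*(-7) = ((-1695 + (5 + 21**2 + 7*21))/(-32 - 741))*(-7) = ((-1695 + (5 + 441 + 147))/(-773))*(-7) = ((-1695 + 593)*(-1/773))*(-7) = -1102*(-1/773)*(-7) = (1102/773)*(-7) = -7714/773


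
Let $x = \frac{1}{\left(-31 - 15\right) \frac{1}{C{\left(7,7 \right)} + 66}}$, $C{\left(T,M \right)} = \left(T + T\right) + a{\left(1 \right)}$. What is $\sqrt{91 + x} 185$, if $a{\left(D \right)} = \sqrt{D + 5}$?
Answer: $\frac{185 \sqrt{188876 - 46 \sqrt{6}}}{46} \approx 1747.3$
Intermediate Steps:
$a{\left(D \right)} = \sqrt{5 + D}$
$C{\left(T,M \right)} = \sqrt{6} + 2 T$ ($C{\left(T,M \right)} = \left(T + T\right) + \sqrt{5 + 1} = 2 T + \sqrt{6} = \sqrt{6} + 2 T$)
$x = - \frac{40}{23} - \frac{\sqrt{6}}{46}$ ($x = \frac{1}{\left(-31 - 15\right) \frac{1}{\left(\sqrt{6} + 2 \cdot 7\right) + 66}} = \frac{1}{\left(-46\right) \frac{1}{\left(\sqrt{6} + 14\right) + 66}} = \frac{1}{\left(-46\right) \frac{1}{\left(14 + \sqrt{6}\right) + 66}} = \frac{1}{\left(-46\right) \frac{1}{80 + \sqrt{6}}} = - \frac{40}{23} - \frac{\sqrt{6}}{46} \approx -1.7924$)
$\sqrt{91 + x} 185 = \sqrt{91 - \left(\frac{40}{23} + \frac{\sqrt{6}}{46}\right)} 185 = \sqrt{\frac{2053}{23} - \frac{\sqrt{6}}{46}} \cdot 185 = 185 \sqrt{\frac{2053}{23} - \frac{\sqrt{6}}{46}}$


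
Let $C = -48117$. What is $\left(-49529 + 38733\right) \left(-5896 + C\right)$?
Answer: $583124348$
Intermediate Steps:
$\left(-49529 + 38733\right) \left(-5896 + C\right) = \left(-49529 + 38733\right) \left(-5896 - 48117\right) = \left(-10796\right) \left(-54013\right) = 583124348$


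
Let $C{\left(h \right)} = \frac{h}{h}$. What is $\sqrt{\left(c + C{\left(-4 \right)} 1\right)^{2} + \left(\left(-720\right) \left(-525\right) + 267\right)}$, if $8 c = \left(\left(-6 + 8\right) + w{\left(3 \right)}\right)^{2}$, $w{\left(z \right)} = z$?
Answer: $\frac{\sqrt{24210177}}{8} \approx 615.05$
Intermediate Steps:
$C{\left(h \right)} = 1$
$c = \frac{25}{8}$ ($c = \frac{\left(\left(-6 + 8\right) + 3\right)^{2}}{8} = \frac{\left(2 + 3\right)^{2}}{8} = \frac{5^{2}}{8} = \frac{1}{8} \cdot 25 = \frac{25}{8} \approx 3.125$)
$\sqrt{\left(c + C{\left(-4 \right)} 1\right)^{2} + \left(\left(-720\right) \left(-525\right) + 267\right)} = \sqrt{\left(\frac{25}{8} + 1 \cdot 1\right)^{2} + \left(\left(-720\right) \left(-525\right) + 267\right)} = \sqrt{\left(\frac{25}{8} + 1\right)^{2} + \left(378000 + 267\right)} = \sqrt{\left(\frac{33}{8}\right)^{2} + 378267} = \sqrt{\frac{1089}{64} + 378267} = \sqrt{\frac{24210177}{64}} = \frac{\sqrt{24210177}}{8}$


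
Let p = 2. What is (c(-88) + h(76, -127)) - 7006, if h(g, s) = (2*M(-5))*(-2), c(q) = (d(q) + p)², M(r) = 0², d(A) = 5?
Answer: -6957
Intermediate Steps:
M(r) = 0
c(q) = 49 (c(q) = (5 + 2)² = 7² = 49)
h(g, s) = 0 (h(g, s) = (2*0)*(-2) = 0*(-2) = 0)
(c(-88) + h(76, -127)) - 7006 = (49 + 0) - 7006 = 49 - 7006 = -6957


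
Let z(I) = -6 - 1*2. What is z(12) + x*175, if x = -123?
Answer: -21533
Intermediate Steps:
z(I) = -8 (z(I) = -6 - 2 = -8)
z(12) + x*175 = -8 - 123*175 = -8 - 21525 = -21533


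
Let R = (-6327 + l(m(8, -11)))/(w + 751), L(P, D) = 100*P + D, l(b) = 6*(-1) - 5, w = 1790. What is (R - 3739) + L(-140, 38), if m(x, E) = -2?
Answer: -44984579/2541 ≈ -17704.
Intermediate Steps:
l(b) = -11 (l(b) = -6 - 5 = -11)
L(P, D) = D + 100*P
R = -6338/2541 (R = (-6327 - 11)/(1790 + 751) = -6338/2541 ≈ -2.4943)
(R - 3739) + L(-140, 38) = (-6338/2541 - 3739) + (38 + 100*(-140)) = -9507137/2541 + (38 - 14000) = -9507137/2541 - 13962 = -44984579/2541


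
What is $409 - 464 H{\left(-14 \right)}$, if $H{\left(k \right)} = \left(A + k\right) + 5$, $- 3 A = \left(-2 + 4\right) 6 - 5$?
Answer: $\frac{17003}{3} \approx 5667.7$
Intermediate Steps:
$A = - \frac{7}{3}$ ($A = - \frac{\left(-2 + 4\right) 6 - 5}{3} = - \frac{2 \cdot 6 - 5}{3} = - \frac{12 - 5}{3} = \left(- \frac{1}{3}\right) 7 = - \frac{7}{3} \approx -2.3333$)
$H{\left(k \right)} = \frac{8}{3} + k$ ($H{\left(k \right)} = \left(- \frac{7}{3} + k\right) + 5 = \frac{8}{3} + k$)
$409 - 464 H{\left(-14 \right)} = 409 - 464 \left(\frac{8}{3} - 14\right) = 409 - - \frac{15776}{3} = 409 + \frac{15776}{3} = \frac{17003}{3}$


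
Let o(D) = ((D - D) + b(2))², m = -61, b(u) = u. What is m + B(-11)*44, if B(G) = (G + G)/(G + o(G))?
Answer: 541/7 ≈ 77.286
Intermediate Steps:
o(D) = 4 (o(D) = ((D - D) + 2)² = (0 + 2)² = 2² = 4)
B(G) = 2*G/(4 + G) (B(G) = (G + G)/(G + 4) = (2*G)/(4 + G) = 2*G/(4 + G))
m + B(-11)*44 = -61 + (2*(-11)/(4 - 11))*44 = -61 + (2*(-11)/(-7))*44 = -61 + (2*(-11)*(-⅐))*44 = -61 + (22/7)*44 = -61 + 968/7 = 541/7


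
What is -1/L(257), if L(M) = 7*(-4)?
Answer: 1/28 ≈ 0.035714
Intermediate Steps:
L(M) = -28
-1/L(257) = -1/(-28) = -1*(-1/28) = 1/28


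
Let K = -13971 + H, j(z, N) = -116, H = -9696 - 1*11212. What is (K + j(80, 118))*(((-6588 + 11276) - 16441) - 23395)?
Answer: 1230004260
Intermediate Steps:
H = -20908 (H = -9696 - 11212 = -20908)
K = -34879 (K = -13971 - 20908 = -34879)
(K + j(80, 118))*(((-6588 + 11276) - 16441) - 23395) = (-34879 - 116)*(((-6588 + 11276) - 16441) - 23395) = -34995*((4688 - 16441) - 23395) = -34995*(-11753 - 23395) = -34995*(-35148) = 1230004260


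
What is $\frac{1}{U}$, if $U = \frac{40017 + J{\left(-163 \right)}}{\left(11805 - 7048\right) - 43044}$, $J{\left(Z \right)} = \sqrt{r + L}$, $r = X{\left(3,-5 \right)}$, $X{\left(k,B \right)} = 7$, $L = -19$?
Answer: $- \frac{510710293}{533786767} + \frac{76574 i \sqrt{3}}{1601360301} \approx -0.95677 + 8.2823 \cdot 10^{-5} i$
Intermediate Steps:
$r = 7$
$J{\left(Z \right)} = 2 i \sqrt{3}$ ($J{\left(Z \right)} = \sqrt{7 - 19} = \sqrt{-12} = 2 i \sqrt{3}$)
$U = - \frac{40017}{38287} - \frac{2 i \sqrt{3}}{38287}$ ($U = \frac{40017 + 2 i \sqrt{3}}{\left(11805 - 7048\right) - 43044} = \frac{40017 + 2 i \sqrt{3}}{4757 - 43044} = \frac{40017 + 2 i \sqrt{3}}{-38287} = \left(40017 + 2 i \sqrt{3}\right) \left(- \frac{1}{38287}\right) = - \frac{40017}{38287} - \frac{2 i \sqrt{3}}{38287} \approx -1.0452 - 9.0477 \cdot 10^{-5} i$)
$\frac{1}{U} = \frac{1}{- \frac{40017}{38287} - \frac{2 i \sqrt{3}}{38287}}$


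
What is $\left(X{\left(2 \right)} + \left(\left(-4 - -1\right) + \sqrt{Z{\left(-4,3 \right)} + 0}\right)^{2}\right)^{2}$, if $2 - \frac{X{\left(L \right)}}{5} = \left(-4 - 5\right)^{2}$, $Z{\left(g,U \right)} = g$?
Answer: $151956 + 9360 i \approx 1.5196 \cdot 10^{5} + 9360.0 i$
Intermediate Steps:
$X{\left(L \right)} = -395$ ($X{\left(L \right)} = 10 - 5 \left(-4 - 5\right)^{2} = 10 - 5 \left(-9\right)^{2} = 10 - 405 = -395$)
$\left(X{\left(2 \right)} + \left(\left(-4 - -1\right) + \sqrt{Z{\left(-4,3 \right)} + 0}\right)^{2}\right)^{2} = \left(-395 + \left(\left(-4 - -1\right) + \sqrt{-4 + 0}\right)^{2}\right)^{2} = \left(-395 + \left(\left(-4 + 1\right) + \sqrt{-4}\right)^{2}\right)^{2} = \left(-395 + \left(-3 + 2 i\right)^{2}\right)^{2}$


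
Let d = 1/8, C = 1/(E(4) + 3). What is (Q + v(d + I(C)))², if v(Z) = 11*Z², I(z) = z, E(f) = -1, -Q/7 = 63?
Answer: 781146601/4096 ≈ 1.9071e+5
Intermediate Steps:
Q = -441 (Q = -7*63 = -441)
C = ½ (C = 1/(-1 + 3) = 1/2 = ½ ≈ 0.50000)
d = ⅛ ≈ 0.12500
(Q + v(d + I(C)))² = (-441 + 11*(⅛ + ½)²)² = (-441 + 11*(5/8)²)² = (-441 + 11*(25/64))² = (-441 + 275/64)² = (-27949/64)² = 781146601/4096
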